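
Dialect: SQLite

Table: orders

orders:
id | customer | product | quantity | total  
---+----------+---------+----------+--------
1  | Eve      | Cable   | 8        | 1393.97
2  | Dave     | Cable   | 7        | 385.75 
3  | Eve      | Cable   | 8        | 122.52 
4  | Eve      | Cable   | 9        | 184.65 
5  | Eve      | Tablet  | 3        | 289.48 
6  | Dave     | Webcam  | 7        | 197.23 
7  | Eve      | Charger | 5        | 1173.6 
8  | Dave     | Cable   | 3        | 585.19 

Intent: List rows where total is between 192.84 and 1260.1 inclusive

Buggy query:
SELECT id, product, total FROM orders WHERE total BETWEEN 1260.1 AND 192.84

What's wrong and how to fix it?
Bug: BETWEEN expects the lower bound first; with 1260.1 AND 192.84 the range is empty

Fix: Swap the bounds so the smaller value comes first

Corrected query:
SELECT id, product, total FROM orders WHERE total BETWEEN 192.84 AND 1260.1

Result:
id | product | total 
---+---------+-------
2  | Cable   | 385.75
5  | Tablet  | 289.48
6  | Webcam  | 197.23
7  | Charger | 1173.6
8  | Cable   | 585.19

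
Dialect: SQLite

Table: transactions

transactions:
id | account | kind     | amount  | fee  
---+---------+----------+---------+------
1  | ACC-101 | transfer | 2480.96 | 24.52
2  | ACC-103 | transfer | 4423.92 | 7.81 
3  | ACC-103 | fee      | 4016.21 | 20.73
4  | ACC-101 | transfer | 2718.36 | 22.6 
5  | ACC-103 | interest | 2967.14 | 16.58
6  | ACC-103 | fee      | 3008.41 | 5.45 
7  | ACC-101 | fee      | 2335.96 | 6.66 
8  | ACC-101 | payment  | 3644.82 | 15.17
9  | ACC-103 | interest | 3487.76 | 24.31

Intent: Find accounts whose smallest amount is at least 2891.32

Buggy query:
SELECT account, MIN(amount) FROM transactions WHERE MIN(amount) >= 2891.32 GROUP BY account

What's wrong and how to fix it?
Bug: Aggregates like MIN are computed per group after WHERE runs

Fix: Use HAVING for the per-group MIN condition

Corrected query:
SELECT account, MIN(amount) FROM transactions GROUP BY account HAVING MIN(amount) >= 2891.32

Result:
account | MIN(amount)
--------+------------
ACC-103 | 2967.14    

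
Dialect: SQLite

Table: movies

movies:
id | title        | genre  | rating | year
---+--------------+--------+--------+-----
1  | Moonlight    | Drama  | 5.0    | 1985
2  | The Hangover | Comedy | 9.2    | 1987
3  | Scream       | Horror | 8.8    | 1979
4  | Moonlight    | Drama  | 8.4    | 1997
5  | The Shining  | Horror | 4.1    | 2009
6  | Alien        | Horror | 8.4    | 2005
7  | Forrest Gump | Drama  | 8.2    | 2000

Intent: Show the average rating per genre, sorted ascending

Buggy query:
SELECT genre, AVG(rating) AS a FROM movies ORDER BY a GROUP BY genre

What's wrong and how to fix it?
Bug: ORDER BY appears before GROUP BY; SQL clause order requires GROUP BY first

Fix: Move ORDER BY to the end, after GROUP BY

Corrected query:
SELECT genre, AVG(rating) AS a FROM movies GROUP BY genre ORDER BY a

Result:
genre  | a  
-------+----
Horror | 7.1
Drama  | 7.2
Comedy | 9.2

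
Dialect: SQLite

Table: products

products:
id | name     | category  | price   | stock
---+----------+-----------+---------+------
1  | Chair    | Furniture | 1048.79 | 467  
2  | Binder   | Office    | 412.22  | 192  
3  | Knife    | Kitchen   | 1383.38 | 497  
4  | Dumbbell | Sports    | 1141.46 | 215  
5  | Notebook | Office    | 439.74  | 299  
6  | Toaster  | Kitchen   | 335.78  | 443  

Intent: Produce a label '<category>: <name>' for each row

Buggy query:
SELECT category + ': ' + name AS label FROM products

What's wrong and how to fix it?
Bug: '+' is numeric addition; on text columns SQLite converts them to 0 instead of concatenating

Fix: Use the || operator for string concatenation

Corrected query:
SELECT category || ': ' || name AS label FROM products

Result:
label           
----------------
Furniture: Chair
Office: Binder  
Kitchen: Knife  
Sports: Dumbbell
Office: Notebook
Kitchen: Toaster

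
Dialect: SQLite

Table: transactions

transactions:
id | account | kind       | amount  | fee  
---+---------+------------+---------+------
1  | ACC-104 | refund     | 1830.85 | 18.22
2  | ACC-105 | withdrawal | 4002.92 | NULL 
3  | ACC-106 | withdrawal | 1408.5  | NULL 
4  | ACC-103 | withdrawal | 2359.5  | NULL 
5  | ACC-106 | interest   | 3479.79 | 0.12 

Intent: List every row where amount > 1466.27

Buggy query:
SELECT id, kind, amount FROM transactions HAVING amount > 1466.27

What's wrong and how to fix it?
Bug: This is a non-aggregate query (no GROUP BY, no aggregates), so in SQLite the HAVING clause is invalid here; a row-level condition belongs in WHERE

Fix: Use WHERE for row-level filtering

Corrected query:
SELECT id, kind, amount FROM transactions WHERE amount > 1466.27

Result:
id | kind       | amount 
---+------------+--------
1  | refund     | 1830.85
2  | withdrawal | 4002.92
4  | withdrawal | 2359.5 
5  | interest   | 3479.79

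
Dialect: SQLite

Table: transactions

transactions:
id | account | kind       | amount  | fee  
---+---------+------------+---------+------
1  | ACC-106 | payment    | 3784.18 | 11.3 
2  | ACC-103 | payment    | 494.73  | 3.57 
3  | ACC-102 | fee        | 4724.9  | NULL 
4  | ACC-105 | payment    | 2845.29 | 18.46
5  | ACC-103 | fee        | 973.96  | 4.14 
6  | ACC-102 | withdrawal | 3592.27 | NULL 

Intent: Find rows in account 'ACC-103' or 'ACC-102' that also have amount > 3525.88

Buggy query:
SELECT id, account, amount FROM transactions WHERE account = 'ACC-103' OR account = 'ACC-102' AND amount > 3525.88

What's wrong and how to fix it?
Bug: AND binds tighter than OR, so this parses as account = 'ACC-103' OR (account = 'ACC-102' AND amount > 3525.88)

Fix: Group the OR with parentheses (or use IN), then AND the threshold

Corrected query:
SELECT id, account, amount FROM transactions WHERE (account = 'ACC-103' OR account = 'ACC-102') AND amount > 3525.88

Result:
id | account | amount 
---+---------+--------
3  | ACC-102 | 4724.9 
6  | ACC-102 | 3592.27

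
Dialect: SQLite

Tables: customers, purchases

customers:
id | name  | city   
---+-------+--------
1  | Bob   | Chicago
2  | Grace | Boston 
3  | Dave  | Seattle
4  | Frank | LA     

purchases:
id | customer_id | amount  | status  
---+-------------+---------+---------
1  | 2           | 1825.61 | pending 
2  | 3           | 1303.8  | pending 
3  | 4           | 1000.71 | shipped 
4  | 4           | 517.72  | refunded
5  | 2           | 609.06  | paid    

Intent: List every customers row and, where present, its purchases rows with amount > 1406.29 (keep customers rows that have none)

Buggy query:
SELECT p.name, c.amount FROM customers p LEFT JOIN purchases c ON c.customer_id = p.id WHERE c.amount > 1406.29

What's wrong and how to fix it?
Bug: A WHERE condition on the right-hand table after LEFT JOIN drops unmatched parents

Fix: Move the right-table condition into the ON clause so unmatched parents are kept

Corrected query:
SELECT p.name, c.amount FROM customers p LEFT JOIN purchases c ON c.customer_id = p.id AND c.amount > 1406.29

Result:
name  | amount 
------+--------
Bob   | NULL   
Grace | 1825.61
Dave  | NULL   
Frank | NULL   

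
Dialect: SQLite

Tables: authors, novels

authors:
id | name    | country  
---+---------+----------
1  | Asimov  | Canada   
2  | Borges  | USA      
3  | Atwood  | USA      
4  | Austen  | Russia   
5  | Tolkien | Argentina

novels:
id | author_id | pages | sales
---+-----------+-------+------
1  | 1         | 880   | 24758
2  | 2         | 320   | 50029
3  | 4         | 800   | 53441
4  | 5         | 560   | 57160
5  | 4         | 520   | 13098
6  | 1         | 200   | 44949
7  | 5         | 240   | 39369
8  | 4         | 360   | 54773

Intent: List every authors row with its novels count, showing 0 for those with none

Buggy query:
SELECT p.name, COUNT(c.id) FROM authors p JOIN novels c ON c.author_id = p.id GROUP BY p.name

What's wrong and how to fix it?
Bug: An inner join excludes parents with zero children

Fix: Use LEFT JOIN so parents without children still appear (COUNT(c.id) gives 0)

Corrected query:
SELECT p.name, COUNT(c.id) FROM authors p LEFT JOIN novels c ON c.author_id = p.id GROUP BY p.name

Result:
name    | COUNT(c.id)
--------+------------
Asimov  | 2          
Atwood  | 0          
Austen  | 3          
Borges  | 1          
Tolkien | 2          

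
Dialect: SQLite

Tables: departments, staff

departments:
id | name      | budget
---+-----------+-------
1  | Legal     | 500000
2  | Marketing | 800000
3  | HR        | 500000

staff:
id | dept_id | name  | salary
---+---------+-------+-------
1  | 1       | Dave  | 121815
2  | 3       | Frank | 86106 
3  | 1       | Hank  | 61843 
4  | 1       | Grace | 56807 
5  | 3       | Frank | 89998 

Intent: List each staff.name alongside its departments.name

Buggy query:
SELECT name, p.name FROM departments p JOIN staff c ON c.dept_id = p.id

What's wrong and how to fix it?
Bug: Both tables have a 'name' column; the unqualified reference is ambiguous

Fix: Prefix ambiguous columns with the table alias

Corrected query:
SELECT c.name, p.name FROM departments p JOIN staff c ON c.dept_id = p.id

Result:
name  | name 
------+------
Dave  | Legal
Frank | HR   
Hank  | Legal
Grace | Legal
Frank | HR   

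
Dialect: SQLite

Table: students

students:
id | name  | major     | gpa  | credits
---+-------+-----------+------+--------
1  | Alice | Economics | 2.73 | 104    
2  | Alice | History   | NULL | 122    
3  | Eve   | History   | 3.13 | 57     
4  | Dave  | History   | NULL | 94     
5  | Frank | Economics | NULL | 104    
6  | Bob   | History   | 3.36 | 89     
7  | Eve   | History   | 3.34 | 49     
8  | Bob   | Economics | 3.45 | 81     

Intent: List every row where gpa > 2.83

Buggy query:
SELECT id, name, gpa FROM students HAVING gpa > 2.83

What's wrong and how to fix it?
Bug: This is a non-aggregate query (no GROUP BY, no aggregates), so in SQLite the HAVING clause is invalid here; a row-level condition belongs in WHERE

Fix: Replace HAVING with WHERE since the condition applies to individual rows

Corrected query:
SELECT id, name, gpa FROM students WHERE gpa > 2.83

Result:
id | name | gpa 
---+------+-----
3  | Eve  | 3.13
6  | Bob  | 3.36
7  | Eve  | 3.34
8  | Bob  | 3.45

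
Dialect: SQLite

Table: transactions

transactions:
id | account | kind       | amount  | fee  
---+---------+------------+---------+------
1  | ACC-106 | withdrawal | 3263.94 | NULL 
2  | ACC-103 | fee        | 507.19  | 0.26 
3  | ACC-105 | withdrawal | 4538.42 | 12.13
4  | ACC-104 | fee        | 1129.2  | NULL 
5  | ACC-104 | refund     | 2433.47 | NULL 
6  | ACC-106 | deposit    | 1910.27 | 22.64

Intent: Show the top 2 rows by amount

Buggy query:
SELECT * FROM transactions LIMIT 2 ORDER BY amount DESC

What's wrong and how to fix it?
Bug: LIMIT must come after ORDER BY

Fix: Swap the clauses: ORDER BY first, then LIMIT

Corrected query:
SELECT * FROM transactions ORDER BY amount DESC LIMIT 2

Result:
id | account | kind       | amount  | fee  
---+---------+------------+---------+------
3  | ACC-105 | withdrawal | 4538.42 | 12.13
1  | ACC-106 | withdrawal | 3263.94 | NULL 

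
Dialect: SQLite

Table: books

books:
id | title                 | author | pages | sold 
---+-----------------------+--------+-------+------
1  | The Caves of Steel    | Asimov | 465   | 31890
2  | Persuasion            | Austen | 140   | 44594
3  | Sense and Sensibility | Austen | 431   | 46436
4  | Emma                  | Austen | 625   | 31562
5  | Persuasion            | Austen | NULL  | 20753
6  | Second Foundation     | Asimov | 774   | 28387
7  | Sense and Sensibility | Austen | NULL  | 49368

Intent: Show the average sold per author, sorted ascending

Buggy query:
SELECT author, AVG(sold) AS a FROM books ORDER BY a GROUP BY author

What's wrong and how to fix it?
Bug: ORDER BY appears before GROUP BY; SQL clause order requires GROUP BY first

Fix: Reorder: SELECT … FROM … GROUP BY … ORDER BY …

Corrected query:
SELECT author, AVG(sold) AS a FROM books GROUP BY author ORDER BY a

Result:
author | a      
-------+--------
Asimov | 30138.5
Austen | 38542.6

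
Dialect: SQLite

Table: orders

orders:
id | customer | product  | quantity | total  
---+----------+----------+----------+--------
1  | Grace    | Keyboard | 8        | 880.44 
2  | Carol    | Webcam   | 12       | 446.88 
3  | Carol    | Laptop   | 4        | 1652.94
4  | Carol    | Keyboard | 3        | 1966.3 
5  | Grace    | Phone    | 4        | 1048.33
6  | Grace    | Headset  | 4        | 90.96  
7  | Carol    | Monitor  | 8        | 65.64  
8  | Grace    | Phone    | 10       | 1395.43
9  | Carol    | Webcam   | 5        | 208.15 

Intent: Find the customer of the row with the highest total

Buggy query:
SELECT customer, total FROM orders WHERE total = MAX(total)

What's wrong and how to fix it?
Bug: WHERE is evaluated per row; an aggregate over the whole table isn't defined there

Fix: Use a subquery: WHERE total = (SELECT MAX(total) FROM orders)

Corrected query:
SELECT customer, total FROM orders WHERE total = (SELECT MAX(total) FROM orders)

Result:
customer | total 
---------+-------
Carol    | 1966.3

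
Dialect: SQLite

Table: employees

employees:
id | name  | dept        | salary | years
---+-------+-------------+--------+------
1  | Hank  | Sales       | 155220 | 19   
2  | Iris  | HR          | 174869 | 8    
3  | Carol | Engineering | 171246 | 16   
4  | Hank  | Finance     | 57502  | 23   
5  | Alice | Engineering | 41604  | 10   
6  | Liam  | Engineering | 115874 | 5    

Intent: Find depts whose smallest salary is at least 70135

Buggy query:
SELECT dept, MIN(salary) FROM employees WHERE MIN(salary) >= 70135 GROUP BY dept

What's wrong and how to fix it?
Bug: MIN() in WHERE is a misuse of aggregate

Fix: Use HAVING for the per-group MIN condition

Corrected query:
SELECT dept, MIN(salary) FROM employees GROUP BY dept HAVING MIN(salary) >= 70135

Result:
dept  | MIN(salary)
------+------------
HR    | 174869     
Sales | 155220     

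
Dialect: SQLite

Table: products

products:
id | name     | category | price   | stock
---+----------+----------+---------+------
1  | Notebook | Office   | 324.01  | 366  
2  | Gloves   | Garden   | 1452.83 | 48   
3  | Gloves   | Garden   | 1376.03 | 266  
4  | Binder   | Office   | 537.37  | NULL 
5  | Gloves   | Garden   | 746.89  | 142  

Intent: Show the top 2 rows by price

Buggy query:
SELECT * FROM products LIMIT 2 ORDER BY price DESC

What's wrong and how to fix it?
Bug: ORDER BY cannot follow LIMIT; LIMIT is the final clause

Fix: Swap the clauses: ORDER BY first, then LIMIT

Corrected query:
SELECT * FROM products ORDER BY price DESC LIMIT 2

Result:
id | name   | category | price   | stock
---+--------+----------+---------+------
2  | Gloves | Garden   | 1452.83 | 48   
3  | Gloves | Garden   | 1376.03 | 266  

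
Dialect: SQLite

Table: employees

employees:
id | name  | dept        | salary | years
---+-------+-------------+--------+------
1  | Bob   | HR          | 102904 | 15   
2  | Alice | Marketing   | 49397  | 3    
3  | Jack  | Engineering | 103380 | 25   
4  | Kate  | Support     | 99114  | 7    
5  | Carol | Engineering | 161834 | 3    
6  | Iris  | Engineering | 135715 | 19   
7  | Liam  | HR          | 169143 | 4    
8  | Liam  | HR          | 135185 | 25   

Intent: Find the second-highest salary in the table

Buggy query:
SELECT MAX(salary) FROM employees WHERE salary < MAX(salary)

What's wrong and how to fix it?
Bug: The inner MAX is an aggregate inside WHERE, which is not allowed

Fix: Put the inner MAX in a scalar subquery

Corrected query:
SELECT MAX(salary) FROM employees WHERE salary < (SELECT MAX(salary) FROM employees)

Result:
MAX(salary)
-----------
161834     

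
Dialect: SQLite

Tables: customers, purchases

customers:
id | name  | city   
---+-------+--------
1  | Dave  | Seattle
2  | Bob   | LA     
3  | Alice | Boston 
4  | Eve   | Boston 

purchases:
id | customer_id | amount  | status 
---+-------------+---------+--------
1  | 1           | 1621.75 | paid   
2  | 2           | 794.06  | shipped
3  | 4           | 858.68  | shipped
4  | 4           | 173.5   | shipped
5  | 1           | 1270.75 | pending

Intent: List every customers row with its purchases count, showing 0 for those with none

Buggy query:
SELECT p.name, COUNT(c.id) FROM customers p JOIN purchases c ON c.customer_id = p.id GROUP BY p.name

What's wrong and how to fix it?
Bug: An inner join excludes parents with zero children

Fix: Use LEFT JOIN so parents without children still appear (COUNT(c.id) gives 0)

Corrected query:
SELECT p.name, COUNT(c.id) FROM customers p LEFT JOIN purchases c ON c.customer_id = p.id GROUP BY p.name

Result:
name  | COUNT(c.id)
------+------------
Alice | 0          
Bob   | 1          
Dave  | 2          
Eve   | 2          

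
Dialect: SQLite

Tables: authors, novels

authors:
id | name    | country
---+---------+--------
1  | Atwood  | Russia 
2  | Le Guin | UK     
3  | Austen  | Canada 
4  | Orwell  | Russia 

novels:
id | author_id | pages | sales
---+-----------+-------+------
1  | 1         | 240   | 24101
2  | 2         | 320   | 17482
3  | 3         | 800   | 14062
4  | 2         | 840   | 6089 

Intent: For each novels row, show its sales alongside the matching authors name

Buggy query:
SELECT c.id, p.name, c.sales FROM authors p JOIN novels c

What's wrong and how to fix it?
Bug: Missing join condition: each novels row is matched to all authors rows instead of just its own

Fix: Add ON c.author_id = p.id to the JOIN

Corrected query:
SELECT c.id, p.name, c.sales FROM authors p JOIN novels c ON c.author_id = p.id

Result:
id | name    | sales
---+---------+------
1  | Atwood  | 24101
2  | Le Guin | 17482
3  | Austen  | 14062
4  | Le Guin | 6089 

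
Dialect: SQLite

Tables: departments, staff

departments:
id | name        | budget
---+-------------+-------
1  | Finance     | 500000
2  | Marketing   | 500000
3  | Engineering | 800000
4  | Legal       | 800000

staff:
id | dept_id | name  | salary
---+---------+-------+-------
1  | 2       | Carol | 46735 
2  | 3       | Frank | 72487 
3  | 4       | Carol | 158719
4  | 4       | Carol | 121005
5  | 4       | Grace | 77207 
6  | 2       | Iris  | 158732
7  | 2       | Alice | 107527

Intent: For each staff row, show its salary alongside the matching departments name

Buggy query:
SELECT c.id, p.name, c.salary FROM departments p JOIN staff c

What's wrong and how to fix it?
Bug: JOIN with no ON clause produces a cartesian product; every staff row pairs with every departments row

Fix: Add ON c.dept_id = p.id to the JOIN

Corrected query:
SELECT c.id, p.name, c.salary FROM departments p JOIN staff c ON c.dept_id = p.id

Result:
id | name        | salary
---+-------------+-------
1  | Marketing   | 46735 
2  | Engineering | 72487 
3  | Legal       | 158719
4  | Legal       | 121005
5  | Legal       | 77207 
6  | Marketing   | 158732
7  | Marketing   | 107527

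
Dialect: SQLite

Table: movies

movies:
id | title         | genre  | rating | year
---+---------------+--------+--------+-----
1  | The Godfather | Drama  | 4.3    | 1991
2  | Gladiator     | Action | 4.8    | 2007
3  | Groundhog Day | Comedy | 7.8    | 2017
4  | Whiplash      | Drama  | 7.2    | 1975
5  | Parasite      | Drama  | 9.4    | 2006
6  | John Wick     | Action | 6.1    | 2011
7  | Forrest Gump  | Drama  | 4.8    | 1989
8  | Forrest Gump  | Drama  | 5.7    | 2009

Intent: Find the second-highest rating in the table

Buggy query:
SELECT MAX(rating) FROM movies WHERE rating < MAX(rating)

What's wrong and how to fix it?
Bug: The inner MAX is an aggregate inside WHERE, which is not allowed

Fix: Compute the overall MAX in a subquery, then take MAX of rows below it

Corrected query:
SELECT MAX(rating) FROM movies WHERE rating < (SELECT MAX(rating) FROM movies)

Result:
MAX(rating)
-----------
7.8        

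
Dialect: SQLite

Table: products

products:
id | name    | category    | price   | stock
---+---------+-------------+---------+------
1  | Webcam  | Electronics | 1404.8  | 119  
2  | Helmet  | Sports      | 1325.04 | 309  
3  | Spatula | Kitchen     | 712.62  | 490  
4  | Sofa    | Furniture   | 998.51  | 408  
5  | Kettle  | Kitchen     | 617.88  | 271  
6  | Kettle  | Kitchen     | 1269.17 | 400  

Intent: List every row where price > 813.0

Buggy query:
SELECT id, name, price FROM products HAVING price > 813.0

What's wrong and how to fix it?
Bug: HAVING filters the output of aggregation, but this query has no GROUP BY and no aggregate functions, so SQLite rejects it (HAVING clause on a non-aggregate query); the condition here is per row

Fix: Use WHERE for row-level filtering

Corrected query:
SELECT id, name, price FROM products WHERE price > 813.0

Result:
id | name   | price  
---+--------+--------
1  | Webcam | 1404.8 
2  | Helmet | 1325.04
4  | Sofa   | 998.51 
6  | Kettle | 1269.17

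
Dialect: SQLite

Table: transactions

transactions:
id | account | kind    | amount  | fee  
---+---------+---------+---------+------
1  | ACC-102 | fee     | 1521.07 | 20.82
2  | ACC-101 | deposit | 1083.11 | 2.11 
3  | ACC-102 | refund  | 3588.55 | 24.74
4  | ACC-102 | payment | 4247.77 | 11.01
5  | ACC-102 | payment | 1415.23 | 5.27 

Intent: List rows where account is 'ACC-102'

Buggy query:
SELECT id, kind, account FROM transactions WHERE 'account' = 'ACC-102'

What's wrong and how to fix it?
Bug: 'account' in single quotes is a string literal, not the column; the comparison is literal-vs-literal and never true

Fix: Reference the column as account without single quotes

Corrected query:
SELECT id, kind, account FROM transactions WHERE account = 'ACC-102'

Result:
id | kind    | account
---+---------+--------
1  | fee     | ACC-102
3  | refund  | ACC-102
4  | payment | ACC-102
5  | payment | ACC-102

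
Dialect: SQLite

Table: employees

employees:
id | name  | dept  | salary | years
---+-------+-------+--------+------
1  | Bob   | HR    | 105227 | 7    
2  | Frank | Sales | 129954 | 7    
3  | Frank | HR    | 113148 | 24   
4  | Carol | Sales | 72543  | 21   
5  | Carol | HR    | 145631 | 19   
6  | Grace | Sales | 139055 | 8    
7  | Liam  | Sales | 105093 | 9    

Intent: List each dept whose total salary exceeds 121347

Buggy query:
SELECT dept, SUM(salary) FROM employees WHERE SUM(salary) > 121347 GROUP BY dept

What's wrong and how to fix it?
Bug: WHERE runs before GROUP BY, so aggregates aren't available there

Fix: Move the aggregate condition to a HAVING clause

Corrected query:
SELECT dept, SUM(salary) FROM employees GROUP BY dept HAVING SUM(salary) > 121347

Result:
dept  | SUM(salary)
------+------------
HR    | 364006     
Sales | 446645     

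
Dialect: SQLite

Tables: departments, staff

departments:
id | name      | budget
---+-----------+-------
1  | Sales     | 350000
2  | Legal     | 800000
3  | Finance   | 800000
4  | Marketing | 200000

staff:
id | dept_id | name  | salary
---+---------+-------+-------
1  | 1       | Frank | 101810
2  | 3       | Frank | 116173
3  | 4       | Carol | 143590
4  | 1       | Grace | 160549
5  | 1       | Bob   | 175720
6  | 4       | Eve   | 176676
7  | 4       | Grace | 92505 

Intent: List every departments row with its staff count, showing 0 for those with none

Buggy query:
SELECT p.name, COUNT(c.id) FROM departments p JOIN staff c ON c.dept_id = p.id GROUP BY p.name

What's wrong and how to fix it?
Bug: An inner join excludes parents with zero children

Fix: Use LEFT JOIN so parents without children still appear (COUNT(c.id) gives 0)

Corrected query:
SELECT p.name, COUNT(c.id) FROM departments p LEFT JOIN staff c ON c.dept_id = p.id GROUP BY p.name

Result:
name      | COUNT(c.id)
----------+------------
Finance   | 1          
Legal     | 0          
Marketing | 3          
Sales     | 3          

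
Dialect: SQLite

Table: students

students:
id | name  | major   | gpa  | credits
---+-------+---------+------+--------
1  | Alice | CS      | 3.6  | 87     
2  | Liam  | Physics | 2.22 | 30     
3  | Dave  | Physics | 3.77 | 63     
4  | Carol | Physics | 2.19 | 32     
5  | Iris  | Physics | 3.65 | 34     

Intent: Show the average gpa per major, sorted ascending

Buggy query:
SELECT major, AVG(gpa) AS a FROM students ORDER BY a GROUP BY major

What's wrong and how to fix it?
Bug: GROUP BY must precede ORDER BY

Fix: Reorder: SELECT … FROM … GROUP BY … ORDER BY …

Corrected query:
SELECT major, AVG(gpa) AS a FROM students GROUP BY major ORDER BY a

Result:
major   | a     
--------+-------
Physics | 2.9575
CS      | 3.6   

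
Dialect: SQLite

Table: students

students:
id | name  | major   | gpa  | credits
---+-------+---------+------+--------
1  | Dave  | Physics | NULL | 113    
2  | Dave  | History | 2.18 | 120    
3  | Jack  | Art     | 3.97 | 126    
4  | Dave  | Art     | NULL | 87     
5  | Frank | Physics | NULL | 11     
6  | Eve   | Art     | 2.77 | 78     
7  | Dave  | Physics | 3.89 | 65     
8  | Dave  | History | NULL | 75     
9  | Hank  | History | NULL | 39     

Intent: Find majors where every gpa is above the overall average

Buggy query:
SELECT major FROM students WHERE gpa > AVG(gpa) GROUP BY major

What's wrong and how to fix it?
Bug: WHERE evaluates per row before aggregation, so AVG() is unavailable

Fix: Use a subquery for AVG and a HAVING MIN(...) filter so the condition holds for every row in the group

Corrected query:
SELECT major FROM students GROUP BY major HAVING MIN(gpa) > (SELECT AVG(gpa) FROM students)

Result:
major  
-------
Physics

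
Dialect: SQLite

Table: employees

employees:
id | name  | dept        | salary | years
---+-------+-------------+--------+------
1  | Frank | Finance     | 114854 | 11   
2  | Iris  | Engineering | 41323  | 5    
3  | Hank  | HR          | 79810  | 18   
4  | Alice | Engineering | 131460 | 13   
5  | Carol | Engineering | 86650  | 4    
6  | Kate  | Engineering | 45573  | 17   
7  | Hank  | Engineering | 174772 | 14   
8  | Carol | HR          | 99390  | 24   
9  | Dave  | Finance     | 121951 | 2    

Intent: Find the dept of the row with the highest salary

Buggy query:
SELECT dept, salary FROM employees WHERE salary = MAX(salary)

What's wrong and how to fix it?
Bug: MAX(salary) is an aggregate and cannot be used directly in WHERE

Fix: Use a subquery: WHERE salary = (SELECT MAX(salary) FROM employees)

Corrected query:
SELECT dept, salary FROM employees WHERE salary = (SELECT MAX(salary) FROM employees)

Result:
dept        | salary
------------+-------
Engineering | 174772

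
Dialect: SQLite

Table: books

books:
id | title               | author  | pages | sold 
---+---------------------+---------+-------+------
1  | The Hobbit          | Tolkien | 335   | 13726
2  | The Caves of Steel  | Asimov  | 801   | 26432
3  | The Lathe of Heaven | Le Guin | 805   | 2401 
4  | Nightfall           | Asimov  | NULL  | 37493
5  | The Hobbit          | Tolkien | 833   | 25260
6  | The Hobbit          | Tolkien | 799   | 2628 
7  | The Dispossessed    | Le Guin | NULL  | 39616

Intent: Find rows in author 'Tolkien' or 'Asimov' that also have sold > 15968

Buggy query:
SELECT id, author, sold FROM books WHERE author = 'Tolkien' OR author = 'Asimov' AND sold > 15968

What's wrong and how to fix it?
Bug: AND binds tighter than OR, so this parses as author = 'Tolkien' OR (author = 'Asimov' AND sold > 15968)

Fix: Group the OR with parentheses (or use IN), then AND the threshold

Corrected query:
SELECT id, author, sold FROM books WHERE (author = 'Tolkien' OR author = 'Asimov') AND sold > 15968

Result:
id | author  | sold 
---+---------+------
2  | Asimov  | 26432
4  | Asimov  | 37493
5  | Tolkien | 25260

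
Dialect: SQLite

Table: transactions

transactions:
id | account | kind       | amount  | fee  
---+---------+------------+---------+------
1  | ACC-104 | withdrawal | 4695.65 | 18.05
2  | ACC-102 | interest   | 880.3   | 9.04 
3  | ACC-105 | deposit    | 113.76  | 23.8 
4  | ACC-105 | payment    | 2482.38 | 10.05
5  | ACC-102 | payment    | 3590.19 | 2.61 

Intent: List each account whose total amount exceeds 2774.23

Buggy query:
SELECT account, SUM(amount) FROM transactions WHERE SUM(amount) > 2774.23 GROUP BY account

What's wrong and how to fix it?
Bug: Aggregate functions cannot appear in a WHERE clause

Fix: Move the aggregate condition to a HAVING clause

Corrected query:
SELECT account, SUM(amount) FROM transactions GROUP BY account HAVING SUM(amount) > 2774.23

Result:
account | SUM(amount)
--------+------------
ACC-102 | 4470.49    
ACC-104 | 4695.65    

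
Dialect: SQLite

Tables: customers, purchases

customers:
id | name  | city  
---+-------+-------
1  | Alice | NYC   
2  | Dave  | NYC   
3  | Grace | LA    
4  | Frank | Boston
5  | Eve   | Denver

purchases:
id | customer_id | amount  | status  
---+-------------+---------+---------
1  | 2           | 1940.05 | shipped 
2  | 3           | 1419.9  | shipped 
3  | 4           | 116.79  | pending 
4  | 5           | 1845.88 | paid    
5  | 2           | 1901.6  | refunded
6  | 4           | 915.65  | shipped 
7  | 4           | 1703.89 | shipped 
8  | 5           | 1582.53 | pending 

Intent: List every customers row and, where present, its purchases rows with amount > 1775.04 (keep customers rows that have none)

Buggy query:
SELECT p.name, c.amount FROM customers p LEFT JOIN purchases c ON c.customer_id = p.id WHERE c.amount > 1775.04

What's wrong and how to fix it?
Bug: A WHERE condition on the right-hand table after LEFT JOIN drops unmatched parents

Fix: Move the right-table condition into the ON clause so unmatched parents are kept

Corrected query:
SELECT p.name, c.amount FROM customers p LEFT JOIN purchases c ON c.customer_id = p.id AND c.amount > 1775.04

Result:
name  | amount 
------+--------
Alice | NULL   
Dave  | 1901.6 
Dave  | 1940.05
Grace | NULL   
Frank | NULL   
Eve   | 1845.88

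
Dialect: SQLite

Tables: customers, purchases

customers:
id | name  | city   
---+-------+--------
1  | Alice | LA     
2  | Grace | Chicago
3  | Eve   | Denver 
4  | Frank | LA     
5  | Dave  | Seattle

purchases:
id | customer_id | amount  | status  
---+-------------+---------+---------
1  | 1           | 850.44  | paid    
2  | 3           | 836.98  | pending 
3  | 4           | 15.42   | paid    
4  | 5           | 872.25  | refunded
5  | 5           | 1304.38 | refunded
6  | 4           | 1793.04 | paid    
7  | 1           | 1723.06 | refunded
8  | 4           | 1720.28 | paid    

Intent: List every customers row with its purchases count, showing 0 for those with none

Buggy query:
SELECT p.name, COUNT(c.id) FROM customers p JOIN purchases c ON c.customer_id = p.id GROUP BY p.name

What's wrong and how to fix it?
Bug: An inner join excludes parents with zero children

Fix: Use LEFT JOIN so parents without children still appear (COUNT(c.id) gives 0)

Corrected query:
SELECT p.name, COUNT(c.id) FROM customers p LEFT JOIN purchases c ON c.customer_id = p.id GROUP BY p.name

Result:
name  | COUNT(c.id)
------+------------
Alice | 2          
Dave  | 2          
Eve   | 1          
Frank | 3          
Grace | 0          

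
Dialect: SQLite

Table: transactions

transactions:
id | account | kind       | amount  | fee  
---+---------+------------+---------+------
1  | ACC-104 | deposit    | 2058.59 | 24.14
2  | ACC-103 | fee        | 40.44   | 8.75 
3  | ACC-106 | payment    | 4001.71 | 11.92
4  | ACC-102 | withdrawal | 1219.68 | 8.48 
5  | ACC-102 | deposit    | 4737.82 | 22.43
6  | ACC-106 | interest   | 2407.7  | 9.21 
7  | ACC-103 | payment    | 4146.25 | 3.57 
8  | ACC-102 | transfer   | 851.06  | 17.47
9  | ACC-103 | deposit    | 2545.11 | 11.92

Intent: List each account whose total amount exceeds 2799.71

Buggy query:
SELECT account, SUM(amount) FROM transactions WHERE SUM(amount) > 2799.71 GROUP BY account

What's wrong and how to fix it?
Bug: WHERE runs before GROUP BY, so aggregates aren't available there

Fix: Use HAVING (which filters groups after aggregation) instead of WHERE

Corrected query:
SELECT account, SUM(amount) FROM transactions GROUP BY account HAVING SUM(amount) > 2799.71

Result:
account | SUM(amount)
--------+------------
ACC-102 | 6808.56    
ACC-103 | 6731.8     
ACC-106 | 6409.41    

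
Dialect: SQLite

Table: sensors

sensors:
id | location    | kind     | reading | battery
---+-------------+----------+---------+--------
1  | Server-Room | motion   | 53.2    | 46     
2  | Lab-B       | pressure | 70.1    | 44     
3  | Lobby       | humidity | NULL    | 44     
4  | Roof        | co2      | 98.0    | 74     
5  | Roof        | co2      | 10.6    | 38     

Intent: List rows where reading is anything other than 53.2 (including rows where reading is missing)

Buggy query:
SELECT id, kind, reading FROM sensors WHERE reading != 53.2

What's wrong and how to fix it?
Bug: 'reading != 53.2' is unknown when reading is NULL, so NULL rows are silently excluded

Fix: Handle NULL separately with IS NULL alongside the inequality

Corrected query:
SELECT id, kind, reading FROM sensors WHERE reading != 53.2 OR reading IS NULL

Result:
id | kind     | reading
---+----------+--------
2  | pressure | 70.1   
3  | humidity | NULL   
4  | co2      | 98     
5  | co2      | 10.6   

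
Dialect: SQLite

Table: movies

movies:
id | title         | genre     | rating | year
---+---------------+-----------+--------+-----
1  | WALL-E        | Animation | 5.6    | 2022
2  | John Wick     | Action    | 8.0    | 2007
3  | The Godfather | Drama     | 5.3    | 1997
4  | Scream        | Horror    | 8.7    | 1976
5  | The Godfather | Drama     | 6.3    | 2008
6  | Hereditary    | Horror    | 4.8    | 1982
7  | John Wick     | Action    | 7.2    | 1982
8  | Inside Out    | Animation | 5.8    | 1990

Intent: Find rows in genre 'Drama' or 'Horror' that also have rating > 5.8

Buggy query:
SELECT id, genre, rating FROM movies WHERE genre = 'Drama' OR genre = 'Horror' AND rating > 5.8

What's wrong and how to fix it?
Bug: Without parentheses, AND is evaluated before OR, so the rating filter only applies to the 'Horror' branch

Fix: Add parentheses around the OR so the AND applies to both alternatives

Corrected query:
SELECT id, genre, rating FROM movies WHERE (genre = 'Drama' OR genre = 'Horror') AND rating > 5.8

Result:
id | genre  | rating
---+--------+-------
4  | Horror | 8.7   
5  | Drama  | 6.3   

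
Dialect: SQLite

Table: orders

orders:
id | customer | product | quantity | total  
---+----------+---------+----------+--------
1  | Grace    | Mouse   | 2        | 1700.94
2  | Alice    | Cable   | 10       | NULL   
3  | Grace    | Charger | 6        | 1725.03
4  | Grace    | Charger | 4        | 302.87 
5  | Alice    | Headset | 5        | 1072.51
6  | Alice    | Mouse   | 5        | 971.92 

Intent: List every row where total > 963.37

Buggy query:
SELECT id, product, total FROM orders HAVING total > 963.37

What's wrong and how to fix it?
Bug: This is a non-aggregate query (no GROUP BY, no aggregates), so in SQLite the HAVING clause is invalid here; a row-level condition belongs in WHERE

Fix: Use WHERE for row-level filtering

Corrected query:
SELECT id, product, total FROM orders WHERE total > 963.37

Result:
id | product | total  
---+---------+--------
1  | Mouse   | 1700.94
3  | Charger | 1725.03
5  | Headset | 1072.51
6  | Mouse   | 971.92 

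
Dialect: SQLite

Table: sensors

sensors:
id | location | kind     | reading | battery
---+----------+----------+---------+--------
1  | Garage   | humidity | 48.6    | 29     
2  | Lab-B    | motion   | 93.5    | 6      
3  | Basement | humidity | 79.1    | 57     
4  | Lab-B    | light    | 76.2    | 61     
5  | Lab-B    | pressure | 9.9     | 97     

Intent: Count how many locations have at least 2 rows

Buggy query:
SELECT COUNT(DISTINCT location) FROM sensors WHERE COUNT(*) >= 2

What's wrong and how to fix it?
Bug: COUNT(*) cannot appear in WHERE; the per-group count doesn't exist yet

Fix: Group first with HAVING COUNT(*) >= 2, then COUNT the resulting groups

Corrected query:
SELECT COUNT(*) FROM (SELECT location FROM sensors GROUP BY location HAVING COUNT(*) >= 2)

Result:
COUNT(*)
--------
1       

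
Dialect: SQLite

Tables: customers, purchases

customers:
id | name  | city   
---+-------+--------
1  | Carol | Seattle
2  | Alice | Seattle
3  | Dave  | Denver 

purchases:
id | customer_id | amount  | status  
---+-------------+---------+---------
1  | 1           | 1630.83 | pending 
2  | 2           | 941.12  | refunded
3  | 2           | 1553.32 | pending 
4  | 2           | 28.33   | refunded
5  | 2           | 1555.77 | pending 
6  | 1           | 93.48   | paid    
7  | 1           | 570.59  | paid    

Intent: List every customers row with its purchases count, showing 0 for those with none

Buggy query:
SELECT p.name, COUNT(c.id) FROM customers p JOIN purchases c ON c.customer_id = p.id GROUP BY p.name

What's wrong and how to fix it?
Bug: INNER JOIN drops customers rows that have no matching purchases rows

Fix: Switch to LEFT JOIN to retain unmatched parent rows

Corrected query:
SELECT p.name, COUNT(c.id) FROM customers p LEFT JOIN purchases c ON c.customer_id = p.id GROUP BY p.name

Result:
name  | COUNT(c.id)
------+------------
Alice | 4          
Carol | 3          
Dave  | 0          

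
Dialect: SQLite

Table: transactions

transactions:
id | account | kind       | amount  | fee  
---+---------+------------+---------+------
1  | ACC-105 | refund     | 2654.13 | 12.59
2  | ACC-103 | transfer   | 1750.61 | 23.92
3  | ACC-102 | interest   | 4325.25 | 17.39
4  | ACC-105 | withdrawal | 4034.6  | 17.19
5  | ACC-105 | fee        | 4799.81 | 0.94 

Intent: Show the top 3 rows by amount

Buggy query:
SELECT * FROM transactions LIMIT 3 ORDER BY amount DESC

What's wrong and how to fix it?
Bug: ORDER BY cannot follow LIMIT; LIMIT is the final clause

Fix: Swap the clauses: ORDER BY first, then LIMIT

Corrected query:
SELECT * FROM transactions ORDER BY amount DESC LIMIT 3

Result:
id | account | kind       | amount  | fee  
---+---------+------------+---------+------
5  | ACC-105 | fee        | 4799.81 | 0.94 
3  | ACC-102 | interest   | 4325.25 | 17.39
4  | ACC-105 | withdrawal | 4034.6  | 17.19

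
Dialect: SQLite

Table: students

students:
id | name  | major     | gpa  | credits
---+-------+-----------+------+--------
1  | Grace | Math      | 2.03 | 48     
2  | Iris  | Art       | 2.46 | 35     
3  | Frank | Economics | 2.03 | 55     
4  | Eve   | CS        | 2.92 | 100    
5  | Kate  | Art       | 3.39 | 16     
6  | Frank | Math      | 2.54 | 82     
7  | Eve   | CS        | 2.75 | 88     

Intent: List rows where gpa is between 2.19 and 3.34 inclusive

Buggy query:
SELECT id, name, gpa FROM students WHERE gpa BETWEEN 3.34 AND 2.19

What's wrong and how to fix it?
Bug: The bounds are reversed; BETWEEN a AND b requires a <= b to match anything

Fix: Swap the bounds so the smaller value comes first

Corrected query:
SELECT id, name, gpa FROM students WHERE gpa BETWEEN 2.19 AND 3.34

Result:
id | name  | gpa 
---+-------+-----
2  | Iris  | 2.46
4  | Eve   | 2.92
6  | Frank | 2.54
7  | Eve   | 2.75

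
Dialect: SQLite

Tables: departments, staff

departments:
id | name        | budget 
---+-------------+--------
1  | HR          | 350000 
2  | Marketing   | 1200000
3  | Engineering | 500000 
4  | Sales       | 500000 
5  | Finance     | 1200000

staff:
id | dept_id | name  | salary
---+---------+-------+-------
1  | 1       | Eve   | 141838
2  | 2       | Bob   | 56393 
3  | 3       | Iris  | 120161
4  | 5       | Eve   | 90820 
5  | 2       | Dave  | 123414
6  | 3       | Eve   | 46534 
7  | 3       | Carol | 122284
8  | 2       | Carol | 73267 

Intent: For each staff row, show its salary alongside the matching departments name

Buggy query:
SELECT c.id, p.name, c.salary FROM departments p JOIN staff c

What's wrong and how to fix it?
Bug: JOIN with no ON clause produces a cartesian product; every staff row pairs with every departments row

Fix: Add ON c.dept_id = p.id to the JOIN

Corrected query:
SELECT c.id, p.name, c.salary FROM departments p JOIN staff c ON c.dept_id = p.id

Result:
id | name        | salary
---+-------------+-------
1  | HR          | 141838
2  | Marketing   | 56393 
3  | Engineering | 120161
4  | Finance     | 90820 
5  | Marketing   | 123414
6  | Engineering | 46534 
7  | Engineering | 122284
8  | Marketing   | 73267 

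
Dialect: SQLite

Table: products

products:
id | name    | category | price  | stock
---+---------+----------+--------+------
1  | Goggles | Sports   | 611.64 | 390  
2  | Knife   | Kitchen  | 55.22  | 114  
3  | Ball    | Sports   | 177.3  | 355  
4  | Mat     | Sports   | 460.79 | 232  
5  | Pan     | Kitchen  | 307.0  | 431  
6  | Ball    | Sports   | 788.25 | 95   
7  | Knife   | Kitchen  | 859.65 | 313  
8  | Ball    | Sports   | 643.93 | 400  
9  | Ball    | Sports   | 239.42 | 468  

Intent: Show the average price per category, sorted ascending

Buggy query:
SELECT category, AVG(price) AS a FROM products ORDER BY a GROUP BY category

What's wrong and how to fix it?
Bug: ORDER BY appears before GROUP BY; SQL clause order requires GROUP BY first

Fix: Move ORDER BY to the end, after GROUP BY

Corrected query:
SELECT category, AVG(price) AS a FROM products GROUP BY category ORDER BY a

Result:
category | a         
---------+-----------
Kitchen  | 407.29    
Sports   | 486.888333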